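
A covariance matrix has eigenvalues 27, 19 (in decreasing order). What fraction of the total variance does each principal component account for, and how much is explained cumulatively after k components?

Step 1 — total variance = trace(Sigma) = Σ λ_i = 27 + 19 = 46.

Step 2 — fraction explained by component i = λ_i / Σ λ:
  PC1: 27/46 = 0.587
  PC2: 19/46 = 0.413

Step 3 — cumulative fraction after k components = (λ_1 + ... + λ_k) / Σ λ:
  k = 1: 27/46 = 0.587
  k = 2: (27 + 19)/46 = 46/46 = 1

Summary (fraction, with percent):

explained: PC1 0.587 (58.7%), PC2 0.413 (41.3%);  cumulative: 0.587, 1


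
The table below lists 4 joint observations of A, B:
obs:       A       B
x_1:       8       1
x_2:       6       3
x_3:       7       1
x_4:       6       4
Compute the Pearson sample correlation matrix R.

Step 1 — column means:
  mean(A) = (8 + 6 + 7 + 6) / 4 = 27/4 = 6.75
  mean(B) = (1 + 3 + 1 + 4) / 4 = 9/4 = 2.25

Step 2 — sample variances and covariances s[i,j] = (1/(n-1)) · Σ_k (x_{k,i} - mean_i) · (x_{k,j} - mean_j), with n-1 = 3:
  s[A,A] = ((1.25)·(1.25) + (-0.75)·(-0.75) + (0.25)·(0.25) + (-0.75)·(-0.75)) / 3 = 2.75/3 = 0.9167
  s[A,B] = ((1.25)·(-1.25) + (-0.75)·(0.75) + (0.25)·(-1.25) + (-0.75)·(1.75)) / 3 = -3.75/3 = -1.25
  s[B,B] = ((-1.25)·(-1.25) + (0.75)·(0.75) + (-1.25)·(-1.25) + (1.75)·(1.75)) / 3 = 6.75/3 = 2.25
  Sample standard deviations s_i = √(s[i,i]):
  s(A) = √(0.9167) = 0.9574
  s(B) = √(2.25) = 1.5

Step 3 — r_{ij} = s_{ij} / (s_i · s_j):
  r[A,A] = 1 (diagonal).
  r[A,B] = -1.25 / (0.9574 · 1.5) = -1.25 / 1.4361 = -0.8704
  r[B,B] = 1 (diagonal).

R is symmetric with unit diagonal. Assembling:

R = [[1, -0.8704],
 [-0.8704, 1]]


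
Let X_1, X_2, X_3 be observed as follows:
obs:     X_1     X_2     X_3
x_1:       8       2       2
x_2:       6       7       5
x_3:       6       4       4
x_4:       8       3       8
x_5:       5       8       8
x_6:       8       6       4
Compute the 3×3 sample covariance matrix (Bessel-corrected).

Step 1 — column means:
  mean(X_1) = (8 + 6 + 6 + 8 + 5 + 8) / 6 = 41/6 = 6.8333
  mean(X_2) = (2 + 7 + 4 + 3 + 8 + 6) / 6 = 30/6 = 5
  mean(X_3) = (2 + 5 + 4 + 8 + 8 + 4) / 6 = 31/6 = 5.1667

Step 2 — sample covariance S[i,j] = (1/(n-1)) · Σ_k (x_{k,i} - mean_i) · (x_{k,j} - mean_j), with n-1 = 5.
  S[X_1,X_1] = ((1.1667)·(1.1667) + (-0.8333)·(-0.8333) + (-0.8333)·(-0.8333) + (1.1667)·(1.1667) + (-1.8333)·(-1.8333) + (1.1667)·(1.1667)) / 5 = 8.8333/5 = 1.7667
  S[X_1,X_2] = ((1.1667)·(-3) + (-0.8333)·(2) + (-0.8333)·(-1) + (1.1667)·(-2) + (-1.8333)·(3) + (1.1667)·(1)) / 5 = -11/5 = -2.2
  S[X_1,X_3] = ((1.1667)·(-3.1667) + (-0.8333)·(-0.1667) + (-0.8333)·(-1.1667) + (1.1667)·(2.8333) + (-1.8333)·(2.8333) + (1.1667)·(-1.1667)) / 5 = -5.8333/5 = -1.1667
  S[X_2,X_2] = ((-3)·(-3) + (2)·(2) + (-1)·(-1) + (-2)·(-2) + (3)·(3) + (1)·(1)) / 5 = 28/5 = 5.6
  S[X_2,X_3] = ((-3)·(-3.1667) + (2)·(-0.1667) + (-1)·(-1.1667) + (-2)·(2.8333) + (3)·(2.8333) + (1)·(-1.1667)) / 5 = 12/5 = 2.4
  S[X_3,X_3] = ((-3.1667)·(-3.1667) + (-0.1667)·(-0.1667) + (-1.1667)·(-1.1667) + (2.8333)·(2.8333) + (2.8333)·(2.8333) + (-1.1667)·(-1.1667)) / 5 = 28.8333/5 = 5.7667

S is symmetric (S[j,i] = S[i,j]). Assembling:

S = [[1.7667, -2.2, -1.1667],
 [-2.2, 5.6, 2.4],
 [-1.1667, 2.4, 5.7667]]


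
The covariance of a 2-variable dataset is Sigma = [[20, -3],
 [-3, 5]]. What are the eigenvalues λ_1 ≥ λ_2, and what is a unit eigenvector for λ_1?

Step 1 — characteristic polynomial of 2×2 Sigma:
  det(Sigma - λI) = λ² - trace · λ + det = 0.
  trace = 20 + 5 = 25, det = 20·5 - (-3)² = 91.
Step 2 — discriminant:
  Δ = trace² - 4·det = 625 - 364 = 261.
Step 3 — eigenvalues:
  λ = (trace ± √Δ)/2 = (25 ± 16.1555)/2,
  λ_1 = 20.5777,  λ_2 = 4.4223.

Step 4 — unit eigenvector for λ_1: solve (Sigma - λ_1 I)v = 0. First row:
  (20 - 20.5777)·v_x + (-3)·v_y = 0, i.e. (-0.5777)·v_x + (-3)·v_y = 0,
  so v ∝ (b, λ_1 - a) = (-3, 0.5777); multiply by -1 so the first entry is positive: u = (3, -0.5777).
  ||u|| = √((3)² + (-0.5777)²) = √(9.3338) ≈ 3.0551,
  v_1 = u/||u|| ≈ (0.982, -0.1891) (||v_1|| = 1).

λ_1 = 20.5777,  λ_2 = 4.4223;  v_1 ≈ (0.982, -0.1891)


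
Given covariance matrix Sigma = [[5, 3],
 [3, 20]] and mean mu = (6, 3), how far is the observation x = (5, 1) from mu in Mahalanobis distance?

Step 1 — centre the observation: (x - mu) = (-1, -2).

Step 2 — invert Sigma. det(Sigma) = 5·20 - (3)² = 91.
  Sigma^{-1} = (1/det) · [[d, -b], [-b, a]] = [[0.2198, -0.033],
 [-0.033, 0.0549]].

Step 3 — form the quadratic (x - mu)^T · Sigma^{-1} · (x - mu):
  Sigma^{-1} · (x - mu) = (-0.1538, -0.0769).
  (x - mu)^T · [Sigma^{-1} · (x - mu)] = (-1)·(-0.1538) + (-2)·(-0.0769) = 0.3077.

Step 4 — take square root: d = √(0.3077) ≈ 0.5547.

d(x, mu) = √(0.3077) ≈ 0.5547


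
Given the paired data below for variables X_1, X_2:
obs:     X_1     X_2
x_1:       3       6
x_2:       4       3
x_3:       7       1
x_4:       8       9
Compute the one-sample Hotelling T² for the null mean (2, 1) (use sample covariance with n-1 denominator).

Step 1 — sample mean vector:
  mean(X_1) = (3 + 4 + 7 + 8) / 4 = 22/4 = 5.5
  mean(X_2) = (6 + 3 + 1 + 9) / 4 = 19/4 = 4.75
  x̄ = (5.5, 4.75),  deviation x̄ - mu_0 = (5.5, 4.75) - (2, 1) = (3.5, 3.75).

Step 2 — sample covariance matrix, S[i,j] = (1/(n-1)) · Σ_k (x_{k,i} - mean_i) · (x_{k,j} - mean_j), divisor n-1 = 3:
  S[X_1,X_1] = ((-2.5)·(-2.5) + (-1.5)·(-1.5) + (1.5)·(1.5) + (2.5)·(2.5)) / 3 = 17/3 = 5.6667
  S[X_1,X_2] = ((-2.5)·(1.25) + (-1.5)·(-1.75) + (1.5)·(-3.75) + (2.5)·(4.25)) / 3 = 4.5/3 = 1.5
  S[X_2,X_2] = ((1.25)·(1.25) + (-1.75)·(-1.75) + (-3.75)·(-3.75) + (4.25)·(4.25)) / 3 = 36.75/3 = 12.25
  S = [[5.6667, 1.5],
 [1.5, 12.25]].

Step 3 — invert S. det(S) = 5.6667·12.25 - (1.5)² = 67.1667.
  S^{-1} = (1/det) · [[d, -b], [-b, a]] = [[0.1824, -0.0223],
 [-0.0223, 0.0844]].

Step 4 — quadratic form (x̄ - mu_0)^T · S^{-1} · (x̄ - mu_0):
  S^{-1} · (x̄ - mu_0) = (0.5546, 0.2382),
  (x̄ - mu_0)^T · [...] = (3.5)·(0.5546) + (3.75)·(0.2382) = 2.8344.

Step 5 — scale by n: T² = 4 · 2.8344 = 11.3375.

T² ≈ 11.3375


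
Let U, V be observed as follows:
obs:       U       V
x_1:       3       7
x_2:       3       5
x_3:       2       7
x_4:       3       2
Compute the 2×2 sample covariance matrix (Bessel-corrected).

Step 1 — column means:
  mean(U) = (3 + 3 + 2 + 3) / 4 = 11/4 = 2.75
  mean(V) = (7 + 5 + 7 + 2) / 4 = 21/4 = 5.25

Step 2 — sample covariance S[i,j] = (1/(n-1)) · Σ_k (x_{k,i} - mean_i) · (x_{k,j} - mean_j), with n-1 = 3.
  S[U,U] = ((0.25)·(0.25) + (0.25)·(0.25) + (-0.75)·(-0.75) + (0.25)·(0.25)) / 3 = 0.75/3 = 0.25
  S[U,V] = ((0.25)·(1.75) + (0.25)·(-0.25) + (-0.75)·(1.75) + (0.25)·(-3.25)) / 3 = -1.75/3 = -0.5833
  S[V,V] = ((1.75)·(1.75) + (-0.25)·(-0.25) + (1.75)·(1.75) + (-3.25)·(-3.25)) / 3 = 16.75/3 = 5.5833

S is symmetric (S[j,i] = S[i,j]). Assembling:

S = [[0.25, -0.5833],
 [-0.5833, 5.5833]]


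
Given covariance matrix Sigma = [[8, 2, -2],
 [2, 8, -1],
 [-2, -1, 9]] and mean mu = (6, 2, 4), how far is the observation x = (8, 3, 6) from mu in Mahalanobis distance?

Step 1 — centre the observation: (x - mu) = (2, 1, 2).

Step 2 — invert Sigma (cofactor / det for 3×3, or solve directly):
  Sigma^{-1} = [[0.1398, -0.0315, 0.0276],
 [-0.0315, 0.1339, 0.0079],
 [0.0276, 0.0079, 0.1181]].

Step 3 — form the quadratic (x - mu)^T · Sigma^{-1} · (x - mu):
  Sigma^{-1} · (x - mu) = (0.3031, 0.0866, 0.2992).
  (x - mu)^T · [Sigma^{-1} · (x - mu)] = (2)·(0.3031) + (1)·(0.0866) + (2)·(0.2992) = 1.2913.

Step 4 — take square root: d = √(1.2913) ≈ 1.1364.

d(x, mu) = √(1.2913) ≈ 1.1364


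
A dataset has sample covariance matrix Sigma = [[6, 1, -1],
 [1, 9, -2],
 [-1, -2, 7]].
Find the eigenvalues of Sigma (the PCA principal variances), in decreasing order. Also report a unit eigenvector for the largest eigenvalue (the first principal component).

Step 1 — characteristic polynomial p(λ) = det(λI - Sigma) = λ³ - tr·λ² + c_1·λ - det, where tr = trace, c_1 = sum of the principal 2×2 minors, det = det(Sigma):
  tr = 6 + 9 + 7 = 22,
  c_1 = (6·9 - (1)²) + (6·7 - (-1)²) + (9·7 - (-2)²) = 53 + 41 + 59 = 153,
  det = 6·(9·7 - (-2)²) - (1)·((1)·7 - (-2)·(-1)) + (-1)·((1)·(-2) - 9·(-1)) = 6·(59) - (1)·(5) + (-1)·(7) = 342.
  So p(λ) = λ³ - 22λ² + 153λ - 342.
Step 2 — look for an integer root (rational root theorem: any rational root is an integer divisor of 342). Testing λ = 6:
  p(6) = 216 - 792 + 918 - 342 = 0  ✓
  Dividing out (λ - 6): p(λ) = (λ - 6)(λ² - 16λ + 57).
Step 3 — remaining eigenvalues from the quadratic λ² - 16λ + 57 = 0:
  Δ = 16² - 4·57 = 256 - 228 = 28,  λ = (16 ± √28)/2 = (16 ± 5.2915)/2 ≈ 10.6458 or 5.3542.
  Sorted: λ_1 = 10.6458,  λ_2 = 6,  λ_3 = 5.3542  (check: sum = 22 = tr ✓).

Step 4 — unit eigenvector for λ_1 ≈ 10.6458: v spans the null space of (Sigma - λ_1 I), whose rows are
  r_1 = (-4.6458, 1, -1),  r_2 = (1, -1.6458, -2),  r_3 = (-1, -2, -3.6458).
  v is orthogonal to every row, so take v ∝ r_1 × r_2 = ((1)·(-2) - (-1)·(-1.6458), (-1)·(1) - (-4.6458)·(-2), (-4.6458)·(-1.6458) - (1)·(1)) ≈ (-3.6458, -10.2915, 6.6458).
  Rescale (multiply by -1 so the first nonzero entry is positive): u = (3.6458, 10.2915, -6.6458).
  ||u|| = √((3.6458)² + (10.2915)² + (-6.6458)²) = √(163.3725) ≈ 12.7817,  v_1 = u/||u|| ≈ (0.2852, 0.8052, -0.5199) (||v_1|| = 1).

λ_1 = 10.6458,  λ_2 = 6,  λ_3 = 5.3542;  v_1 ≈ (0.2852, 0.8052, -0.5199)


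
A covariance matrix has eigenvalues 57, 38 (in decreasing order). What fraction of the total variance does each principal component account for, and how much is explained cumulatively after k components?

Step 1 — total variance = trace(Sigma) = Σ λ_i = 57 + 38 = 95.

Step 2 — fraction explained by component i = λ_i / Σ λ:
  PC1: 57/95 = 0.6
  PC2: 38/95 = 0.4

Step 3 — cumulative fraction after k components = (λ_1 + ... + λ_k) / Σ λ:
  k = 1: 57/95 = 0.6
  k = 2: (57 + 38)/95 = 95/95 = 1

Summary (fraction, with percent):

explained: PC1 0.6 (60%), PC2 0.4 (40%);  cumulative: 0.6, 1


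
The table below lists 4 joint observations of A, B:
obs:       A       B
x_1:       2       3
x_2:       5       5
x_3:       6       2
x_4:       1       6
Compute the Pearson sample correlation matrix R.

Step 1 — column means:
  mean(A) = (2 + 5 + 6 + 1) / 4 = 14/4 = 3.5
  mean(B) = (3 + 5 + 2 + 6) / 4 = 16/4 = 4

Step 2 — sample variances and covariances s[i,j] = (1/(n-1)) · Σ_k (x_{k,i} - mean_i) · (x_{k,j} - mean_j), with n-1 = 3:
  s[A,A] = ((-1.5)·(-1.5) + (1.5)·(1.5) + (2.5)·(2.5) + (-2.5)·(-2.5)) / 3 = 17/3 = 5.6667
  s[A,B] = ((-1.5)·(-1) + (1.5)·(1) + (2.5)·(-2) + (-2.5)·(2)) / 3 = -7/3 = -2.3333
  s[B,B] = ((-1)·(-1) + (1)·(1) + (-2)·(-2) + (2)·(2)) / 3 = 10/3 = 3.3333
  Sample standard deviations s_i = √(s[i,i]):
  s(A) = √(5.6667) = 2.3805
  s(B) = √(3.3333) = 1.8257

Step 3 — r_{ij} = s_{ij} / (s_i · s_j):
  r[A,A] = 1 (diagonal).
  r[A,B] = -2.3333 / (2.3805 · 1.8257) = -2.3333 / 4.3461 = -0.5369
  r[B,B] = 1 (diagonal).

R is symmetric with unit diagonal. Assembling:

R = [[1, -0.5369],
 [-0.5369, 1]]


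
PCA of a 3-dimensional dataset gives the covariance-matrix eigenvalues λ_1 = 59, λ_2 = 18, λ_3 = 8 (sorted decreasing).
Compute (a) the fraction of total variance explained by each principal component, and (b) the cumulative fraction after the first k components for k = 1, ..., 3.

Step 1 — total variance = trace(Sigma) = Σ λ_i = 59 + 18 + 8 = 85.

Step 2 — fraction explained by component i = λ_i / Σ λ:
  PC1: 59/85 = 0.6941
  PC2: 18/85 = 0.2118
  PC3: 8/85 = 0.0941

Step 3 — cumulative fraction after k components = (λ_1 + ... + λ_k) / Σ λ:
  k = 1: 59/85 = 0.6941
  k = 2: (59 + 18)/85 = 77/85 = 0.9059
  k = 3: (59 + 18 + 8)/85 = 85/85 = 1

Summary (fraction, with percent):

explained: PC1 0.6941 (69.41%), PC2 0.2118 (21.18%), PC3 0.0941 (9.41%);  cumulative: 0.6941, 0.9059, 1


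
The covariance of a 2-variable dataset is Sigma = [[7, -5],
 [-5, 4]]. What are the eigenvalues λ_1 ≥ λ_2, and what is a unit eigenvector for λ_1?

Step 1 — characteristic polynomial of 2×2 Sigma:
  det(Sigma - λI) = λ² - trace · λ + det = 0.
  trace = 7 + 4 = 11, det = 7·4 - (-5)² = 3.
Step 2 — discriminant:
  Δ = trace² - 4·det = 121 - 12 = 109.
Step 3 — eigenvalues:
  λ = (trace ± √Δ)/2 = (11 ± 10.4403)/2,
  λ_1 = 10.7202,  λ_2 = 0.2798.

Step 4 — unit eigenvector for λ_1: solve (Sigma - λ_1 I)v = 0. First row:
  (7 - 10.7202)·v_x + (-5)·v_y = 0, i.e. (-3.7202)·v_x + (-5)·v_y = 0,
  so v ∝ (b, λ_1 - a) = (-5, 3.7202); multiply by -1 so the first entry is positive: u = (5, -3.7202).
  ||u|| = √((5)² + (-3.7202)²) = √(38.8395) ≈ 6.2321,
  v_1 = u/||u|| ≈ (0.8023, -0.5969) (||v_1|| = 1).

λ_1 = 10.7202,  λ_2 = 0.2798;  v_1 ≈ (0.8023, -0.5969)


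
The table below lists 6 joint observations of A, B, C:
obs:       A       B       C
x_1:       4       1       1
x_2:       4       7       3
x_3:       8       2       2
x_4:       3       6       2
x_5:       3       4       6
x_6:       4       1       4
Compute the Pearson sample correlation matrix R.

Step 1 — column means:
  mean(A) = (4 + 4 + 8 + 3 + 3 + 4) / 6 = 26/6 = 4.3333
  mean(B) = (1 + 7 + 2 + 6 + 4 + 1) / 6 = 21/6 = 3.5
  mean(C) = (1 + 3 + 2 + 2 + 6 + 4) / 6 = 18/6 = 3

Step 2 — sample variances and covariances s[i,j] = (1/(n-1)) · Σ_k (x_{k,i} - mean_i) · (x_{k,j} - mean_j), with n-1 = 5:
  s[A,A] = ((-0.3333)·(-0.3333) + (-0.3333)·(-0.3333) + (3.6667)·(3.6667) + (-1.3333)·(-1.3333) + (-1.3333)·(-1.3333) + (-0.3333)·(-0.3333)) / 5 = 17.3333/5 = 3.4667
  s[A,B] = ((-0.3333)·(-2.5) + (-0.3333)·(3.5) + (3.6667)·(-1.5) + (-1.3333)·(2.5) + (-1.3333)·(0.5) + (-0.3333)·(-2.5)) / 5 = -9/5 = -1.8
  s[A,C] = ((-0.3333)·(-2) + (-0.3333)·(0) + (3.6667)·(-1) + (-1.3333)·(-1) + (-1.3333)·(3) + (-0.3333)·(1)) / 5 = -6/5 = -1.2
  s[B,B] = ((-2.5)·(-2.5) + (3.5)·(3.5) + (-1.5)·(-1.5) + (2.5)·(2.5) + (0.5)·(0.5) + (-2.5)·(-2.5)) / 5 = 33.5/5 = 6.7
  s[B,C] = ((-2.5)·(-2) + (3.5)·(0) + (-1.5)·(-1) + (2.5)·(-1) + (0.5)·(3) + (-2.5)·(1)) / 5 = 3/5 = 0.6
  s[C,C] = ((-2)·(-2) + (0)·(0) + (-1)·(-1) + (-1)·(-1) + (3)·(3) + (1)·(1)) / 5 = 16/5 = 3.2
  Sample standard deviations s_i = √(s[i,i]):
  s(A) = √(3.4667) = 1.8619
  s(B) = √(6.7) = 2.5884
  s(C) = √(3.2) = 1.7889

Step 3 — r_{ij} = s_{ij} / (s_i · s_j):
  r[A,A] = 1 (diagonal).
  r[A,B] = -1.8 / (1.8619 · 2.5884) = -1.8 / 4.8194 = -0.3735
  r[A,C] = -1.2 / (1.8619 · 1.7889) = -1.2 / 3.3307 = -0.3603
  r[B,B] = 1 (diagonal).
  r[B,C] = 0.6 / (2.5884 · 1.7889) = 0.6 / 4.6303 = 0.1296
  r[C,C] = 1 (diagonal).

R is symmetric with unit diagonal. Assembling:

R = [[1, -0.3735, -0.3603],
 [-0.3735, 1, 0.1296],
 [-0.3603, 0.1296, 1]]


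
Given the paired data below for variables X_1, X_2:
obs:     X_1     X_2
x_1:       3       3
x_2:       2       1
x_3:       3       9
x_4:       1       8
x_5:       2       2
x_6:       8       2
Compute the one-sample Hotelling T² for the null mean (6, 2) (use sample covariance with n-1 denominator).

Step 1 — sample mean vector:
  mean(X_1) = (3 + 2 + 3 + 1 + 2 + 8) / 6 = 19/6 = 3.1667
  mean(X_2) = (3 + 1 + 9 + 8 + 2 + 2) / 6 = 25/6 = 4.1667
  x̄ = (3.1667, 4.1667),  deviation x̄ - mu_0 = (3.1667, 4.1667) - (6, 2) = (-2.8333, 2.1667).

Step 2 — sample covariance matrix, S[i,j] = (1/(n-1)) · Σ_k (x_{k,i} - mean_i) · (x_{k,j} - mean_j), divisor n-1 = 5:
  S[X_1,X_1] = ((-0.1667)·(-0.1667) + (-1.1667)·(-1.1667) + (-0.1667)·(-0.1667) + (-2.1667)·(-2.1667) + (-1.1667)·(-1.1667) + (4.8333)·(4.8333)) / 5 = 30.8333/5 = 6.1667
  S[X_1,X_2] = ((-0.1667)·(-1.1667) + (-1.1667)·(-3.1667) + (-0.1667)·(4.8333) + (-2.1667)·(3.8333) + (-1.1667)·(-2.1667) + (4.8333)·(-2.1667)) / 5 = -13.1667/5 = -2.6333
  S[X_2,X_2] = ((-1.1667)·(-1.1667) + (-3.1667)·(-3.1667) + (4.8333)·(4.8333) + (3.8333)·(3.8333) + (-2.1667)·(-2.1667) + (-2.1667)·(-2.1667)) / 5 = 58.8333/5 = 11.7667
  S = [[6.1667, -2.6333],
 [-2.6333, 11.7667]].

Step 3 — invert S. det(S) = 6.1667·11.7667 - (-2.6333)² = 65.6267.
  S^{-1} = (1/det) · [[d, -b], [-b, a]] = [[0.1793, 0.0401],
 [0.0401, 0.094]].

Step 4 — quadratic form (x̄ - mu_0)^T · S^{-1} · (x̄ - mu_0):
  S^{-1} · (x̄ - mu_0) = (-0.4211, 0.0899),
  (x̄ - mu_0)^T · [...] = (-2.8333)·(-0.4211) + (2.1667)·(0.0899) = 1.3878.

Step 5 — scale by n: T² = 6 · 1.3878 = 8.3269.

T² ≈ 8.3269


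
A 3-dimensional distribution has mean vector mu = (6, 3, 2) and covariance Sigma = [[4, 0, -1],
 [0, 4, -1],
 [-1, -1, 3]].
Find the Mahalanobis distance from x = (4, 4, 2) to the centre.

Step 1 — centre the observation: (x - mu) = (-2, 1, 0).

Step 2 — invert Sigma (cofactor / det for 3×3, or solve directly):
  Sigma^{-1} = [[0.275, 0.025, 0.1],
 [0.025, 0.275, 0.1],
 [0.1, 0.1, 0.4]].

Step 3 — form the quadratic (x - mu)^T · Sigma^{-1} · (x - mu):
  Sigma^{-1} · (x - mu) = (-0.525, 0.225, -0.1).
  (x - mu)^T · [Sigma^{-1} · (x - mu)] = (-2)·(-0.525) + (1)·(0.225) + (0)·(-0.1) = 1.275.

Step 4 — take square root: d = √(1.275) ≈ 1.1292.

d(x, mu) = √(1.275) ≈ 1.1292


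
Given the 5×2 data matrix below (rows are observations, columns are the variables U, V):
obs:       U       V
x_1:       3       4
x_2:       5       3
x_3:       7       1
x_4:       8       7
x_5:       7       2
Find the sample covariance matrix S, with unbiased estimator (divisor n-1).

Step 1 — column means:
  mean(U) = (3 + 5 + 7 + 8 + 7) / 5 = 30/5 = 6
  mean(V) = (4 + 3 + 1 + 7 + 2) / 5 = 17/5 = 3.4

Step 2 — sample covariance S[i,j] = (1/(n-1)) · Σ_k (x_{k,i} - mean_i) · (x_{k,j} - mean_j), with n-1 = 4.
  S[U,U] = ((-3)·(-3) + (-1)·(-1) + (1)·(1) + (2)·(2) + (1)·(1)) / 4 = 16/4 = 4
  S[U,V] = ((-3)·(0.6) + (-1)·(-0.4) + (1)·(-2.4) + (2)·(3.6) + (1)·(-1.4)) / 4 = 2/4 = 0.5
  S[V,V] = ((0.6)·(0.6) + (-0.4)·(-0.4) + (-2.4)·(-2.4) + (3.6)·(3.6) + (-1.4)·(-1.4)) / 4 = 21.2/4 = 5.3

S is symmetric (S[j,i] = S[i,j]). Assembling:

S = [[4, 0.5],
 [0.5, 5.3]]


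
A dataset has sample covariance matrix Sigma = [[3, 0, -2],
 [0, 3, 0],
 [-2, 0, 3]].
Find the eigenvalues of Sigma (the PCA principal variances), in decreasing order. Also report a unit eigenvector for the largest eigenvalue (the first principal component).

Step 1 — characteristic polynomial p(λ) = det(λI - Sigma) = λ³ - tr·λ² + c_1·λ - det, where tr = trace, c_1 = sum of the principal 2×2 minors, det = det(Sigma):
  tr = 3 + 3 + 3 = 9,
  c_1 = (3·3 - (0)²) + (3·3 - (-2)²) + (3·3 - (0)²) = 9 + 5 + 9 = 23,
  det = 3·(3·3 - (0)²) - (0)·((0)·3 - (0)·(-2)) + (-2)·((0)·(0) - 3·(-2)) = 3·(9) - (0)·(0) + (-2)·(6) = 15.
  So p(λ) = λ³ - 9λ² + 23λ - 15.
Step 2 — look for an integer root (rational root theorem: any rational root is an integer divisor of 15). Testing λ = 1:
  p(1) = 1 - 9 + 23 - 15 = 0  ✓
  Dividing out (λ - 1): p(λ) = (λ - 1)(λ² - 8λ + 15).
Step 3 — remaining eigenvalues from the quadratic λ² - 8λ + 15 = 0:
  Δ = 8² - 4·15 = 64 - 60 = 4,  λ = (8 ± √4)/2 = (8 ± 2)/2 = 5 or 3.
  Sorted: λ_1 = 5,  λ_2 = 3,  λ_3 = 1  (check: sum = 9 = tr ✓).

Step 4 — unit eigenvector for λ_1 = 5: v spans the null space of (Sigma - λ_1 I), whose rows are
  r_1 = (-2, 0, -2),  r_2 = (0, -2, 0),  r_3 = (-2, 0, -2).
  v is orthogonal to every row, so take v ∝ r_1 × r_2 = ((0)·(0) - (-2)·(-2), (-2)·(0) - (-2)·(0), (-2)·(-2) - (0)·(0)) = (-4, 0, 4).
  Rescale (divide by 4; multiply by -1 so the first nonzero entry is positive): u = (1, 0, -1).
  ||u|| = √((1)² + (0)² + (-1)²) = √(2) ≈ 1.4142,  v_1 = u/||u|| ≈ (0.7071, 0, -0.7071) (||v_1|| = 1).

λ_1 = 5,  λ_2 = 3,  λ_3 = 1;  v_1 ≈ (0.7071, 0, -0.7071)


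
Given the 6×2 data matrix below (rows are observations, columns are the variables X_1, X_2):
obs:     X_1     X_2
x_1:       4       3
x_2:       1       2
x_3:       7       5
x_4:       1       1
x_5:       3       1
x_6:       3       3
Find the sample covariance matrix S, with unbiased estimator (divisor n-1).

Step 1 — column means:
  mean(X_1) = (4 + 1 + 7 + 1 + 3 + 3) / 6 = 19/6 = 3.1667
  mean(X_2) = (3 + 2 + 5 + 1 + 1 + 3) / 6 = 15/6 = 2.5

Step 2 — sample covariance S[i,j] = (1/(n-1)) · Σ_k (x_{k,i} - mean_i) · (x_{k,j} - mean_j), with n-1 = 5.
  S[X_1,X_1] = ((0.8333)·(0.8333) + (-2.1667)·(-2.1667) + (3.8333)·(3.8333) + (-2.1667)·(-2.1667) + (-0.1667)·(-0.1667) + (-0.1667)·(-0.1667)) / 5 = 24.8333/5 = 4.9667
  S[X_1,X_2] = ((0.8333)·(0.5) + (-2.1667)·(-0.5) + (3.8333)·(2.5) + (-2.1667)·(-1.5) + (-0.1667)·(-1.5) + (-0.1667)·(0.5)) / 5 = 14.5/5 = 2.9
  S[X_2,X_2] = ((0.5)·(0.5) + (-0.5)·(-0.5) + (2.5)·(2.5) + (-1.5)·(-1.5) + (-1.5)·(-1.5) + (0.5)·(0.5)) / 5 = 11.5/5 = 2.3

S is symmetric (S[j,i] = S[i,j]). Assembling:

S = [[4.9667, 2.9],
 [2.9, 2.3]]


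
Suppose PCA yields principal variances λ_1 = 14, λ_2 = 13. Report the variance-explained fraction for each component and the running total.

Step 1 — total variance = trace(Sigma) = Σ λ_i = 14 + 13 = 27.

Step 2 — fraction explained by component i = λ_i / Σ λ:
  PC1: 14/27 = 0.5185
  PC2: 13/27 = 0.4815

Step 3 — cumulative fraction after k components = (λ_1 + ... + λ_k) / Σ λ:
  k = 1: 14/27 = 0.5185
  k = 2: (14 + 13)/27 = 27/27 = 1

Summary (fraction, with percent):

explained: PC1 0.5185 (51.85%), PC2 0.4815 (48.15%);  cumulative: 0.5185, 1


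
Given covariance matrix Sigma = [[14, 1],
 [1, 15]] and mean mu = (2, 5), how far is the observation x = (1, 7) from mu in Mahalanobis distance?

Step 1 — centre the observation: (x - mu) = (-1, 2).

Step 2 — invert Sigma. det(Sigma) = 14·15 - (1)² = 209.
  Sigma^{-1} = (1/det) · [[d, -b], [-b, a]] = [[0.0718, -0.0048],
 [-0.0048, 0.067]].

Step 3 — form the quadratic (x - mu)^T · Sigma^{-1} · (x - mu):
  Sigma^{-1} · (x - mu) = (-0.0813, 0.1388).
  (x - mu)^T · [Sigma^{-1} · (x - mu)] = (-1)·(-0.0813) + (2)·(0.1388) = 0.3589.

Step 4 — take square root: d = √(0.3589) ≈ 0.599.

d(x, mu) = √(0.3589) ≈ 0.599


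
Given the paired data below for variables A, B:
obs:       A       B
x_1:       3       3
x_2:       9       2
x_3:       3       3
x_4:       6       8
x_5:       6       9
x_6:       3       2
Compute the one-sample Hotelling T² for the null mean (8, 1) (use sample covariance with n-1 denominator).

Step 1 — sample mean vector:
  mean(A) = (3 + 9 + 3 + 6 + 6 + 3) / 6 = 30/6 = 5
  mean(B) = (3 + 2 + 3 + 8 + 9 + 2) / 6 = 27/6 = 4.5
  x̄ = (5, 4.5),  deviation x̄ - mu_0 = (5, 4.5) - (8, 1) = (-3, 3.5).

Step 2 — sample covariance matrix, S[i,j] = (1/(n-1)) · Σ_k (x_{k,i} - mean_i) · (x_{k,j} - mean_j), divisor n-1 = 5:
  S[A,A] = ((-2)·(-2) + (4)·(4) + (-2)·(-2) + (1)·(1) + (1)·(1) + (-2)·(-2)) / 5 = 30/5 = 6
  S[A,B] = ((-2)·(-1.5) + (4)·(-2.5) + (-2)·(-1.5) + (1)·(3.5) + (1)·(4.5) + (-2)·(-2.5)) / 5 = 9/5 = 1.8
  S[B,B] = ((-1.5)·(-1.5) + (-2.5)·(-2.5) + (-1.5)·(-1.5) + (3.5)·(3.5) + (4.5)·(4.5) + (-2.5)·(-2.5)) / 5 = 49.5/5 = 9.9
  S = [[6, 1.8],
 [1.8, 9.9]].

Step 3 — invert S. det(S) = 6·9.9 - (1.8)² = 56.16.
  S^{-1} = (1/det) · [[d, -b], [-b, a]] = [[0.1763, -0.0321],
 [-0.0321, 0.1068]].

Step 4 — quadratic form (x̄ - mu_0)^T · S^{-1} · (x̄ - mu_0):
  S^{-1} · (x̄ - mu_0) = (-0.641, 0.4701),
  (x̄ - mu_0)^T · [...] = (-3)·(-0.641) + (3.5)·(0.4701) = 3.5684.

Step 5 — scale by n: T² = 6 · 3.5684 = 21.4103.

T² ≈ 21.4103


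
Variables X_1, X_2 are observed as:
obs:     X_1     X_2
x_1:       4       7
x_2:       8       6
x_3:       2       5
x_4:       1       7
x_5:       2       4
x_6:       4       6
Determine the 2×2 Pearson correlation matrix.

Step 1 — column means:
  mean(X_1) = (4 + 8 + 2 + 1 + 2 + 4) / 6 = 21/6 = 3.5
  mean(X_2) = (7 + 6 + 5 + 7 + 4 + 6) / 6 = 35/6 = 5.8333

Step 2 — sample variances and covariances s[i,j] = (1/(n-1)) · Σ_k (x_{k,i} - mean_i) · (x_{k,j} - mean_j), with n-1 = 5:
  s[X_1,X_1] = ((0.5)·(0.5) + (4.5)·(4.5) + (-1.5)·(-1.5) + (-2.5)·(-2.5) + (-1.5)·(-1.5) + (0.5)·(0.5)) / 5 = 31.5/5 = 6.3
  s[X_1,X_2] = ((0.5)·(1.1667) + (4.5)·(0.1667) + (-1.5)·(-0.8333) + (-2.5)·(1.1667) + (-1.5)·(-1.8333) + (0.5)·(0.1667)) / 5 = 2.5/5 = 0.5
  s[X_2,X_2] = ((1.1667)·(1.1667) + (0.1667)·(0.1667) + (-0.8333)·(-0.8333) + (1.1667)·(1.1667) + (-1.8333)·(-1.8333) + (0.1667)·(0.1667)) / 5 = 6.8333/5 = 1.3667
  Sample standard deviations s_i = √(s[i,i]):
  s(X_1) = √(6.3) = 2.51
  s(X_2) = √(1.3667) = 1.169

Step 3 — r_{ij} = s_{ij} / (s_i · s_j):
  r[X_1,X_1] = 1 (diagonal).
  r[X_1,X_2] = 0.5 / (2.51 · 1.169) = 0.5 / 2.9343 = 0.1704
  r[X_2,X_2] = 1 (diagonal).

R is symmetric with unit diagonal. Assembling:

R = [[1, 0.1704],
 [0.1704, 1]]


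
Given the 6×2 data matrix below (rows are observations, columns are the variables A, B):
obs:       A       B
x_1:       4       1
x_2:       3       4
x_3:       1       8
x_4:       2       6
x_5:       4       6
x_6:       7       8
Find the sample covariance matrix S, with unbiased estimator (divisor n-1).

Step 1 — column means:
  mean(A) = (4 + 3 + 1 + 2 + 4 + 7) / 6 = 21/6 = 3.5
  mean(B) = (1 + 4 + 8 + 6 + 6 + 8) / 6 = 33/6 = 5.5

Step 2 — sample covariance S[i,j] = (1/(n-1)) · Σ_k (x_{k,i} - mean_i) · (x_{k,j} - mean_j), with n-1 = 5.
  S[A,A] = ((0.5)·(0.5) + (-0.5)·(-0.5) + (-2.5)·(-2.5) + (-1.5)·(-1.5) + (0.5)·(0.5) + (3.5)·(3.5)) / 5 = 21.5/5 = 4.3
  S[A,B] = ((0.5)·(-4.5) + (-0.5)·(-1.5) + (-2.5)·(2.5) + (-1.5)·(0.5) + (0.5)·(0.5) + (3.5)·(2.5)) / 5 = 0.5/5 = 0.1
  S[B,B] = ((-4.5)·(-4.5) + (-1.5)·(-1.5) + (2.5)·(2.5) + (0.5)·(0.5) + (0.5)·(0.5) + (2.5)·(2.5)) / 5 = 35.5/5 = 7.1

S is symmetric (S[j,i] = S[i,j]). Assembling:

S = [[4.3, 0.1],
 [0.1, 7.1]]


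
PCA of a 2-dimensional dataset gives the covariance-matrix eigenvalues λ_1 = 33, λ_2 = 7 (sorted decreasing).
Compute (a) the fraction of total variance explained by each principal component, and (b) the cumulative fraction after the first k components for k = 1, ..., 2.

Step 1 — total variance = trace(Sigma) = Σ λ_i = 33 + 7 = 40.

Step 2 — fraction explained by component i = λ_i / Σ λ:
  PC1: 33/40 = 0.825
  PC2: 7/40 = 0.175

Step 3 — cumulative fraction after k components = (λ_1 + ... + λ_k) / Σ λ:
  k = 1: 33/40 = 0.825
  k = 2: (33 + 7)/40 = 40/40 = 1

Summary (fraction, with percent):

explained: PC1 0.825 (82.5%), PC2 0.175 (17.5%);  cumulative: 0.825, 1


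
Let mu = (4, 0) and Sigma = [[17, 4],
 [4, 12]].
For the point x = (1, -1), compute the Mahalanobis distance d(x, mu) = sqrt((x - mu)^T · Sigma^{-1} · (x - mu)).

Step 1 — centre the observation: (x - mu) = (-3, -1).

Step 2 — invert Sigma. det(Sigma) = 17·12 - (4)² = 188.
  Sigma^{-1} = (1/det) · [[d, -b], [-b, a]] = [[0.0638, -0.0213],
 [-0.0213, 0.0904]].

Step 3 — form the quadratic (x - mu)^T · Sigma^{-1} · (x - mu):
  Sigma^{-1} · (x - mu) = (-0.1702, -0.0266).
  (x - mu)^T · [Sigma^{-1} · (x - mu)] = (-3)·(-0.1702) + (-1)·(-0.0266) = 0.5372.

Step 4 — take square root: d = √(0.5372) ≈ 0.733.

d(x, mu) = √(0.5372) ≈ 0.733


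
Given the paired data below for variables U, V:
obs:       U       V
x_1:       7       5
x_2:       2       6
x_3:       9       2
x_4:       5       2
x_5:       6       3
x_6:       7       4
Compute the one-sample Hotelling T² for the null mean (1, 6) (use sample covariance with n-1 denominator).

Step 1 — sample mean vector:
  mean(U) = (7 + 2 + 9 + 5 + 6 + 7) / 6 = 36/6 = 6
  mean(V) = (5 + 6 + 2 + 2 + 3 + 4) / 6 = 22/6 = 3.6667
  x̄ = (6, 3.6667),  deviation x̄ - mu_0 = (6, 3.6667) - (1, 6) = (5, -2.3333).

Step 2 — sample covariance matrix, S[i,j] = (1/(n-1)) · Σ_k (x_{k,i} - mean_i) · (x_{k,j} - mean_j), divisor n-1 = 5:
  S[U,U] = ((1)·(1) + (-4)·(-4) + (3)·(3) + (-1)·(-1) + (0)·(0) + (1)·(1)) / 5 = 28/5 = 5.6
  S[U,V] = ((1)·(1.3333) + (-4)·(2.3333) + (3)·(-1.6667) + (-1)·(-1.6667) + (0)·(-0.6667) + (1)·(0.3333)) / 5 = -11/5 = -2.2
  S[V,V] = ((1.3333)·(1.3333) + (2.3333)·(2.3333) + (-1.6667)·(-1.6667) + (-1.6667)·(-1.6667) + (-0.6667)·(-0.6667) + (0.3333)·(0.3333)) / 5 = 13.3333/5 = 2.6667
  S = [[5.6, -2.2],
 [-2.2, 2.6667]].

Step 3 — invert S. det(S) = 5.6·2.6667 - (-2.2)² = 10.0933.
  S^{-1} = (1/det) · [[d, -b], [-b, a]] = [[0.2642, 0.218],
 [0.218, 0.5548]].

Step 4 — quadratic form (x̄ - mu_0)^T · S^{-1} · (x̄ - mu_0):
  S^{-1} · (x̄ - mu_0) = (0.8124, -0.2048),
  (x̄ - mu_0)^T · [...] = (5)·(0.8124) + (-2.3333)·(-0.2048) = 4.5399.

Step 5 — scale by n: T² = 6 · 4.5399 = 27.2391.

T² ≈ 27.2391


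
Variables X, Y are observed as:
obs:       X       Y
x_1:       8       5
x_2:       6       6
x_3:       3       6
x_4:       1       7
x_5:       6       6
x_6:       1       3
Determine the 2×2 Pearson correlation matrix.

Step 1 — column means:
  mean(X) = (8 + 6 + 3 + 1 + 6 + 1) / 6 = 25/6 = 4.1667
  mean(Y) = (5 + 6 + 6 + 7 + 6 + 3) / 6 = 33/6 = 5.5

Step 2 — sample variances and covariances s[i,j] = (1/(n-1)) · Σ_k (x_{k,i} - mean_i) · (x_{k,j} - mean_j), with n-1 = 5:
  s[X,X] = ((3.8333)·(3.8333) + (1.8333)·(1.8333) + (-1.1667)·(-1.1667) + (-3.1667)·(-3.1667) + (1.8333)·(1.8333) + (-3.1667)·(-3.1667)) / 5 = 42.8333/5 = 8.5667
  s[X,Y] = ((3.8333)·(-0.5) + (1.8333)·(0.5) + (-1.1667)·(0.5) + (-3.1667)·(1.5) + (1.8333)·(0.5) + (-3.1667)·(-2.5)) / 5 = 2.5/5 = 0.5
  s[Y,Y] = ((-0.5)·(-0.5) + (0.5)·(0.5) + (0.5)·(0.5) + (1.5)·(1.5) + (0.5)·(0.5) + (-2.5)·(-2.5)) / 5 = 9.5/5 = 1.9
  Sample standard deviations s_i = √(s[i,i]):
  s(X) = √(8.5667) = 2.9269
  s(Y) = √(1.9) = 1.3784

Step 3 — r_{ij} = s_{ij} / (s_i · s_j):
  r[X,X] = 1 (diagonal).
  r[X,Y] = 0.5 / (2.9269 · 1.3784) = 0.5 / 4.0344 = 0.1239
  r[Y,Y] = 1 (diagonal).

R is symmetric with unit diagonal. Assembling:

R = [[1, 0.1239],
 [0.1239, 1]]


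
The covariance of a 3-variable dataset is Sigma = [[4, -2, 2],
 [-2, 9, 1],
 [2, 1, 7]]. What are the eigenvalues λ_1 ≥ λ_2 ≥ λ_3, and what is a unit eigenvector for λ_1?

Step 1 — characteristic polynomial p(λ) = det(λI - Sigma) = λ³ - tr·λ² + c_1·λ - det, where tr = trace, c_1 = sum of the principal 2×2 minors, det = det(Sigma):
  tr = 4 + 9 + 7 = 20,
  c_1 = (4·9 - (-2)²) + (4·7 - (2)²) + (9·7 - (1)²) = 32 + 24 + 62 = 118,
  det = 4·(9·7 - (1)²) - (-2)·((-2)·7 - (1)·(2)) + (2)·((-2)·(1) - 9·(2)) = 4·(62) - (-2)·(-16) + (2)·(-20) = 176.
  So p(λ) = λ³ - 20λ² + 118λ - 176.
Step 2 — look for an integer root (rational root theorem: any rational root is an integer divisor of 176). Testing λ = 8:
  p(8) = 512 - 1280 + 944 - 176 = 0  ✓
  Dividing out (λ - 8): p(λ) = (λ - 8)(λ² - 12λ + 22).
Step 3 — remaining eigenvalues from the quadratic λ² - 12λ + 22 = 0:
  Δ = 12² - 4·22 = 144 - 88 = 56,  λ = (12 ± √56)/2 = (12 ± 7.4833)/2 ≈ 9.7417 or 2.2583.
  Sorted: λ_1 = 9.7417,  λ_2 = 8,  λ_3 = 2.2583  (check: sum = 20 = tr ✓).

Step 4 — unit eigenvector for λ_1 ≈ 9.7417: v spans the null space of (Sigma - λ_1 I), whose rows are
  r_1 = (-5.7417, -2, 2),  r_2 = (-2, -0.7417, 1),  r_3 = (2, 1, -2.7417).
  v is orthogonal to every row, so take v ∝ r_1 × r_2 = ((-2)·(1) - (2)·(-0.7417), (2)·(-2) - (-5.7417)·(1), (-5.7417)·(-0.7417) - (-2)·(-2)) ≈ (-0.5167, 1.7417, 0.2583).
  Rescale (multiply by -1 so the first nonzero entry is positive): u = (0.5167, -1.7417, -0.2583).
  ||u|| = √((0.5167)² + (-1.7417)² + (-0.2583)²) = √(3.3671) ≈ 1.835,  v_1 = u/||u|| ≈ (0.2816, -0.9492, -0.1408) (||v_1|| = 1).

λ_1 = 9.7417,  λ_2 = 8,  λ_3 = 2.2583;  v_1 ≈ (0.2816, -0.9492, -0.1408)


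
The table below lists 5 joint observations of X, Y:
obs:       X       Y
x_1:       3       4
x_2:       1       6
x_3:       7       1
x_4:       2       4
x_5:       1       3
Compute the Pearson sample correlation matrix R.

Step 1 — column means:
  mean(X) = (3 + 1 + 7 + 2 + 1) / 5 = 14/5 = 2.8
  mean(Y) = (4 + 6 + 1 + 4 + 3) / 5 = 18/5 = 3.6

Step 2 — sample variances and covariances s[i,j] = (1/(n-1)) · Σ_k (x_{k,i} - mean_i) · (x_{k,j} - mean_j), with n-1 = 4:
  s[X,X] = ((0.2)·(0.2) + (-1.8)·(-1.8) + (4.2)·(4.2) + (-0.8)·(-0.8) + (-1.8)·(-1.8)) / 4 = 24.8/4 = 6.2
  s[X,Y] = ((0.2)·(0.4) + (-1.8)·(2.4) + (4.2)·(-2.6) + (-0.8)·(0.4) + (-1.8)·(-0.6)) / 4 = -14.4/4 = -3.6
  s[Y,Y] = ((0.4)·(0.4) + (2.4)·(2.4) + (-2.6)·(-2.6) + (0.4)·(0.4) + (-0.6)·(-0.6)) / 4 = 13.2/4 = 3.3
  Sample standard deviations s_i = √(s[i,i]):
  s(X) = √(6.2) = 2.49
  s(Y) = √(3.3) = 1.8166

Step 3 — r_{ij} = s_{ij} / (s_i · s_j):
  r[X,X] = 1 (diagonal).
  r[X,Y] = -3.6 / (2.49 · 1.8166) = -3.6 / 4.5233 = -0.7959
  r[Y,Y] = 1 (diagonal).

R is symmetric with unit diagonal. Assembling:

R = [[1, -0.7959],
 [-0.7959, 1]]


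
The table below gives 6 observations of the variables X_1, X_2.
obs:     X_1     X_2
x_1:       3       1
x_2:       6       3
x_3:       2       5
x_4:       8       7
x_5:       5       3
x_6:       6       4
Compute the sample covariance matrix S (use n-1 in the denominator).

Step 1 — column means:
  mean(X_1) = (3 + 6 + 2 + 8 + 5 + 6) / 6 = 30/6 = 5
  mean(X_2) = (1 + 3 + 5 + 7 + 3 + 4) / 6 = 23/6 = 3.8333

Step 2 — sample covariance S[i,j] = (1/(n-1)) · Σ_k (x_{k,i} - mean_i) · (x_{k,j} - mean_j), with n-1 = 5.
  S[X_1,X_1] = ((-2)·(-2) + (1)·(1) + (-3)·(-3) + (3)·(3) + (0)·(0) + (1)·(1)) / 5 = 24/5 = 4.8
  S[X_1,X_2] = ((-2)·(-2.8333) + (1)·(-0.8333) + (-3)·(1.1667) + (3)·(3.1667) + (0)·(-0.8333) + (1)·(0.1667)) / 5 = 11/5 = 2.2
  S[X_2,X_2] = ((-2.8333)·(-2.8333) + (-0.8333)·(-0.8333) + (1.1667)·(1.1667) + (3.1667)·(3.1667) + (-0.8333)·(-0.8333) + (0.1667)·(0.1667)) / 5 = 20.8333/5 = 4.1667

S is symmetric (S[j,i] = S[i,j]). Assembling:

S = [[4.8, 2.2],
 [2.2, 4.1667]]


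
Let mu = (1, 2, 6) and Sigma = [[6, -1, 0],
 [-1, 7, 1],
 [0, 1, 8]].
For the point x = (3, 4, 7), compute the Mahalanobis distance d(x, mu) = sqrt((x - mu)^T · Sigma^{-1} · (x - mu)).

Step 1 — centre the observation: (x - mu) = (2, 2, 1).

Step 2 — invert Sigma (cofactor / det for 3×3, or solve directly):
  Sigma^{-1} = [[0.1708, 0.0248, -0.0031],
 [0.0248, 0.1491, -0.0186],
 [-0.0031, -0.0186, 0.1273]].

Step 3 — form the quadratic (x - mu)^T · Sigma^{-1} · (x - mu):
  Sigma^{-1} · (x - mu) = (0.3882, 0.3292, 0.0839).
  (x - mu)^T · [Sigma^{-1} · (x - mu)] = (2)·(0.3882) + (2)·(0.3292) + (1)·(0.0839) = 1.5186.

Step 4 — take square root: d = √(1.5186) ≈ 1.2323.

d(x, mu) = √(1.5186) ≈ 1.2323


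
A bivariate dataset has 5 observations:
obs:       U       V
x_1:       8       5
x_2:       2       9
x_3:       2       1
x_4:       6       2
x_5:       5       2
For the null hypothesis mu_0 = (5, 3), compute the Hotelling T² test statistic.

Step 1 — sample mean vector:
  mean(U) = (8 + 2 + 2 + 6 + 5) / 5 = 23/5 = 4.6
  mean(V) = (5 + 9 + 1 + 2 + 2) / 5 = 19/5 = 3.8
  x̄ = (4.6, 3.8),  deviation x̄ - mu_0 = (4.6, 3.8) - (5, 3) = (-0.4, 0.8).

Step 2 — sample covariance matrix, S[i,j] = (1/(n-1)) · Σ_k (x_{k,i} - mean_i) · (x_{k,j} - mean_j), divisor n-1 = 4:
  S[U,U] = ((3.4)·(3.4) + (-2.6)·(-2.6) + (-2.6)·(-2.6) + (1.4)·(1.4) + (0.4)·(0.4)) / 4 = 27.2/4 = 6.8
  S[U,V] = ((3.4)·(1.2) + (-2.6)·(5.2) + (-2.6)·(-2.8) + (1.4)·(-1.8) + (0.4)·(-1.8)) / 4 = -5.4/4 = -1.35
  S[V,V] = ((1.2)·(1.2) + (5.2)·(5.2) + (-2.8)·(-2.8) + (-1.8)·(-1.8) + (-1.8)·(-1.8)) / 4 = 42.8/4 = 10.7
  S = [[6.8, -1.35],
 [-1.35, 10.7]].

Step 3 — invert S. det(S) = 6.8·10.7 - (-1.35)² = 70.9375.
  S^{-1} = (1/det) · [[d, -b], [-b, a]] = [[0.1508, 0.019],
 [0.019, 0.0959]].

Step 4 — quadratic form (x̄ - mu_0)^T · S^{-1} · (x̄ - mu_0):
  S^{-1} · (x̄ - mu_0) = (-0.0451, 0.0691),
  (x̄ - mu_0)^T · [...] = (-0.4)·(-0.0451) + (0.8)·(0.0691) = 0.0733.

Step 5 — scale by n: T² = 5 · 0.0733 = 0.3665.

T² ≈ 0.3665


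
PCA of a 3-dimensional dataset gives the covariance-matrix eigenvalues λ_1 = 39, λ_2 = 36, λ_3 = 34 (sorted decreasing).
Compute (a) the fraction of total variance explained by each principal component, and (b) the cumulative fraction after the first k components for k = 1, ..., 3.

Step 1 — total variance = trace(Sigma) = Σ λ_i = 39 + 36 + 34 = 109.

Step 2 — fraction explained by component i = λ_i / Σ λ:
  PC1: 39/109 = 0.3578
  PC2: 36/109 = 0.3303
  PC3: 34/109 = 0.3119

Step 3 — cumulative fraction after k components = (λ_1 + ... + λ_k) / Σ λ:
  k = 1: 39/109 = 0.3578
  k = 2: (39 + 36)/109 = 75/109 = 0.6881
  k = 3: (39 + 36 + 34)/109 = 109/109 = 1

Summary (fraction, with percent):

explained: PC1 0.3578 (35.78%), PC2 0.3303 (33.03%), PC3 0.3119 (31.19%);  cumulative: 0.3578, 0.6881, 1


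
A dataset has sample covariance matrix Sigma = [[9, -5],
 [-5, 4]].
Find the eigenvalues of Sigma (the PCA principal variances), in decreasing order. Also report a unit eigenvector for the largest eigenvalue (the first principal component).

Step 1 — characteristic polynomial of 2×2 Sigma:
  det(Sigma - λI) = λ² - trace · λ + det = 0.
  trace = 9 + 4 = 13, det = 9·4 - (-5)² = 11.
Step 2 — discriminant:
  Δ = trace² - 4·det = 169 - 44 = 125.
Step 3 — eigenvalues:
  λ = (trace ± √Δ)/2 = (13 ± 11.1803)/2,
  λ_1 = 12.0902,  λ_2 = 0.9098.

Step 4 — unit eigenvector for λ_1: solve (Sigma - λ_1 I)v = 0. First row:
  (9 - 12.0902)·v_x + (-5)·v_y = 0, i.e. (-3.0902)·v_x + (-5)·v_y = 0,
  so v ∝ (b, λ_1 - a) = (-5, 3.0902); multiply by -1 so the first entry is positive: u = (5, -3.0902).
  ||u|| = √((5)² + (-3.0902)²) = √(34.5492) ≈ 5.8779,
  v_1 = u/||u|| ≈ (0.8507, -0.5257) (||v_1|| = 1).

λ_1 = 12.0902,  λ_2 = 0.9098;  v_1 ≈ (0.8507, -0.5257)


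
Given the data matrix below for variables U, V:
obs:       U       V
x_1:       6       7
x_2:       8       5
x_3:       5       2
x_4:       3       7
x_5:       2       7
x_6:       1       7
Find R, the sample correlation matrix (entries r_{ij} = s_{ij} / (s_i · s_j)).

Step 1 — column means:
  mean(U) = (6 + 8 + 5 + 3 + 2 + 1) / 6 = 25/6 = 4.1667
  mean(V) = (7 + 5 + 2 + 7 + 7 + 7) / 6 = 35/6 = 5.8333

Step 2 — sample variances and covariances s[i,j] = (1/(n-1)) · Σ_k (x_{k,i} - mean_i) · (x_{k,j} - mean_j), with n-1 = 5:
  s[U,U] = ((1.8333)·(1.8333) + (3.8333)·(3.8333) + (0.8333)·(0.8333) + (-1.1667)·(-1.1667) + (-2.1667)·(-2.1667) + (-3.1667)·(-3.1667)) / 5 = 34.8333/5 = 6.9667
  s[U,V] = ((1.8333)·(1.1667) + (3.8333)·(-0.8333) + (0.8333)·(-3.8333) + (-1.1667)·(1.1667) + (-2.1667)·(1.1667) + (-3.1667)·(1.1667)) / 5 = -11.8333/5 = -2.3667
  s[V,V] = ((1.1667)·(1.1667) + (-0.8333)·(-0.8333) + (-3.8333)·(-3.8333) + (1.1667)·(1.1667) + (1.1667)·(1.1667) + (1.1667)·(1.1667)) / 5 = 20.8333/5 = 4.1667
  Sample standard deviations s_i = √(s[i,i]):
  s(U) = √(6.9667) = 2.6394
  s(V) = √(4.1667) = 2.0412

Step 3 — r_{ij} = s_{ij} / (s_i · s_j):
  r[U,U] = 1 (diagonal).
  r[U,V] = -2.3667 / (2.6394 · 2.0412) = -2.3667 / 5.3877 = -0.4393
  r[V,V] = 1 (diagonal).

R is symmetric with unit diagonal. Assembling:

R = [[1, -0.4393],
 [-0.4393, 1]]


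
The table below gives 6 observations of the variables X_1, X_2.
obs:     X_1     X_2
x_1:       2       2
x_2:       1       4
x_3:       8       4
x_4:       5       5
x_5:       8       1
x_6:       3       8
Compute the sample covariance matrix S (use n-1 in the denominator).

Step 1 — column means:
  mean(X_1) = (2 + 1 + 8 + 5 + 8 + 3) / 6 = 27/6 = 4.5
  mean(X_2) = (2 + 4 + 4 + 5 + 1 + 8) / 6 = 24/6 = 4

Step 2 — sample covariance S[i,j] = (1/(n-1)) · Σ_k (x_{k,i} - mean_i) · (x_{k,j} - mean_j), with n-1 = 5.
  S[X_1,X_1] = ((-2.5)·(-2.5) + (-3.5)·(-3.5) + (3.5)·(3.5) + (0.5)·(0.5) + (3.5)·(3.5) + (-1.5)·(-1.5)) / 5 = 45.5/5 = 9.1
  S[X_1,X_2] = ((-2.5)·(-2) + (-3.5)·(0) + (3.5)·(0) + (0.5)·(1) + (3.5)·(-3) + (-1.5)·(4)) / 5 = -11/5 = -2.2
  S[X_2,X_2] = ((-2)·(-2) + (0)·(0) + (0)·(0) + (1)·(1) + (-3)·(-3) + (4)·(4)) / 5 = 30/5 = 6

S is symmetric (S[j,i] = S[i,j]). Assembling:

S = [[9.1, -2.2],
 [-2.2, 6]]
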